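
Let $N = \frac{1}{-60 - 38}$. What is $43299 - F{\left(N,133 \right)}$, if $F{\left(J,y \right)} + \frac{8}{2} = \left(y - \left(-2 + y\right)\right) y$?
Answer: $43037$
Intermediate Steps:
$N = - \frac{1}{98}$ ($N = \frac{1}{-98} = - \frac{1}{98} \approx -0.010204$)
$F{\left(J,y \right)} = -4 + 2 y$ ($F{\left(J,y \right)} = -4 + \left(y - \left(-2 + y\right)\right) y = -4 + 2 y$)
$43299 - F{\left(N,133 \right)} = 43299 - \left(-4 + 2 \cdot 133\right) = 43299 - \left(-4 + 266\right) = 43299 - 262 = 43037$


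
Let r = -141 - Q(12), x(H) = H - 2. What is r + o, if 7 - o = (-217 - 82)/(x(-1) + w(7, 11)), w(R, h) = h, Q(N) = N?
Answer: -869/8 ≈ -108.63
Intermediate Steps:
x(H) = -2 + H
o = 355/8 (o = 7 - (-217 - 82)/((-2 - 1) + 11) = 7 - (-299)/(-3 + 11) = 7 - (-299)/8 = 7 - 1*(-299/8) = 7 + 299/8 = 355/8 ≈ 44.375)
r = -153 (r = -141 - 1*12 = -141 - 12 = -153)
r + o = -153 + 355/8 = -869/8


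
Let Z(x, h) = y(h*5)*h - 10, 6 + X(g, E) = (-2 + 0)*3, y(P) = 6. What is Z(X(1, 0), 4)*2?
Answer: 28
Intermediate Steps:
X(g, E) = -12 (X(g, E) = -6 + (-2 + 0)*3 = -6 - 2*3 = -6 - 6 = -12)
Z(x, h) = -10 + 6*h (Z(x, h) = 6*h - 10 = -10 + 6*h)
Z(X(1, 0), 4)*2 = (-10 + 6*4)*2 = (-10 + 24)*2 = 14*2 = 28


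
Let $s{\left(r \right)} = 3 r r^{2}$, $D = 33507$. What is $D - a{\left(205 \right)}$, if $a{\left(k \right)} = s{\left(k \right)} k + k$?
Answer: $-5298268573$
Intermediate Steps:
$s{\left(r \right)} = 3 r^{3}$
$a{\left(k \right)} = k + 3 k^{4}$ ($a{\left(k \right)} = 3 k^{3} k + k = 3 k^{4} + k = k + 3 k^{4}$)
$D - a{\left(205 \right)} = 33507 - \left(205 + 3 \cdot 205^{4}\right) = 33507 - \left(205 + 3 \cdot 1766100625\right) = 33507 - \left(205 + 5298301875\right) = 33507 - 5298302080 = -5298268573$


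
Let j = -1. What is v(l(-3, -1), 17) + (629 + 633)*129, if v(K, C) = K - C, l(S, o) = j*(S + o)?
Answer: 162785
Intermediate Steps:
l(S, o) = -S - o (l(S, o) = -(S + o) = -S - o)
v(l(-3, -1), 17) + (629 + 633)*129 = ((-1*(-3) - 1*(-1)) - 1*17) + (629 + 633)*129 = ((3 + 1) - 17) + 1262*129 = (4 - 17) + 162798 = -13 + 162798 = 162785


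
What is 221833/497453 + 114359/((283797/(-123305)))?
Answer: -7014539952007334/141175669041 ≈ -49687.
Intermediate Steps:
221833/497453 + 114359/((283797/(-123305))) = 221833*(1/497453) + 114359/((283797*(-1/123305))) = 221833/497453 + 114359/(-283797/123305) = 221833/497453 + 114359*(-123305/283797) = 221833/497453 - 14101036495/283797 = -7014539952007334/141175669041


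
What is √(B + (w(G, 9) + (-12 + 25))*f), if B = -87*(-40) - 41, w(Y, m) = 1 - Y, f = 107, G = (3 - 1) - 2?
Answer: √4937 ≈ 70.264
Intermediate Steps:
G = 0 (G = 2 - 2 = 0)
B = 3439 (B = 3480 - 41 = 3439)
√(B + (w(G, 9) + (-12 + 25))*f) = √(3439 + ((1 - 1*0) + (-12 + 25))*107) = √(3439 + ((1 + 0) + 13)*107) = √(3439 + (1 + 13)*107) = √(3439 + 14*107) = √(3439 + 1498) = √4937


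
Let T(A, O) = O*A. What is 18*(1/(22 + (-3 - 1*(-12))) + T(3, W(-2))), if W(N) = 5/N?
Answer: -4167/31 ≈ -134.42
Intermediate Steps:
T(A, O) = A*O
18*(1/(22 + (-3 - 1*(-12))) + T(3, W(-2))) = 18*(1/(22 + (-3 - 1*(-12))) + 3*(5/(-2))) = 18*(1/(22 + (-3 + 12)) + 3*(5*(-½))) = 18*(1/(22 + 9) + 3*(-5/2)) = 18*(1/31 - 15/2) = 18*(-463/62) = -4167/31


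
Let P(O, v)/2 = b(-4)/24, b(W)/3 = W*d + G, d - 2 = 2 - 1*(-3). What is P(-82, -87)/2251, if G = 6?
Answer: -11/4502 ≈ -0.0024434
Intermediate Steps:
d = 7 (d = 2 + (2 - 1*(-3)) = 2 + (2 + 3) = 2 + 5 = 7)
b(W) = 18 + 21*W (b(W) = 3*(W*7 + 6) = 3*(7*W + 6) = 3*(6 + 7*W) = 18 + 21*W)
P(O, v) = -11/2 (P(O, v) = 2*((18 + 21*(-4))/24) = 2*((18 - 84)*(1/24)) = 2*(-66*1/24) = 2*(-11/4) = -11/2)
P(-82, -87)/2251 = -11/2/2251 = -11/2*1/2251 = -11/4502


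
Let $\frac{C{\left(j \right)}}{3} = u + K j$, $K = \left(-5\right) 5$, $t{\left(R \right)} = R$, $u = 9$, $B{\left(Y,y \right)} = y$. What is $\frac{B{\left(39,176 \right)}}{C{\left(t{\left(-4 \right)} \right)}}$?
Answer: $\frac{176}{327} \approx 0.53823$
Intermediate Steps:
$K = -25$
$C{\left(j \right)} = 27 - 75 j$ ($C{\left(j \right)} = 3 \left(9 - 25 j\right) = 27 - 75 j$)
$\frac{B{\left(39,176 \right)}}{C{\left(t{\left(-4 \right)} \right)}} = \frac{176}{27 - -300} = \frac{176}{27 + 300} = \frac{176}{327}$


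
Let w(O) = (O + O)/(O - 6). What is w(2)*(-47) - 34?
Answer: 13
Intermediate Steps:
w(O) = 2*O/(-6 + O) (w(O) = (2*O)/(-6 + O) = 2*O/(-6 + O))
w(2)*(-47) - 34 = (2*2/(-6 + 2))*(-47) - 34 = (2*2/(-4))*(-47) - 34 = (2*2*(-¼))*(-47) - 34 = -1*(-47) - 34 = 47 - 34 = 13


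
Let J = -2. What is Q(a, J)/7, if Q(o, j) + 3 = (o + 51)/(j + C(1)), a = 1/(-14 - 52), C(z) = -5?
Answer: -4751/3234 ≈ -1.4691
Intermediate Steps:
a = -1/66 (a = 1/(-66) = -1/66 ≈ -0.015152)
Q(o, j) = -3 + (51 + o)/(-5 + j) (Q(o, j) = -3 + (o + 51)/(j - 5) = -3 + (51 + o)/(-5 + j))
Q(a, J)/7 = ((66 - 1/66 - 3*(-2))/(-5 - 2))/7 = ((66 - 1/66 + 6)/(-7))/7 = (-⅐*4751/66)/7 = (⅐)*(-4751/462) = -4751/3234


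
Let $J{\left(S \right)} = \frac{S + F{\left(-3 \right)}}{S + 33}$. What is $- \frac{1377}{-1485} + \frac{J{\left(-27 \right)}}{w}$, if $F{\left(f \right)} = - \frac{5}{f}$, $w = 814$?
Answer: $\frac{16888}{18315} \approx 0.92209$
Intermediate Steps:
$J{\left(S \right)} = \frac{\frac{5}{3} + S}{33 + S}$ ($J{\left(S \right)} = \frac{S - \frac{5}{-3}}{S + 33} = \frac{S - - \frac{5}{3}}{33 + S} = \frac{S + \frac{5}{3}}{33 + S} = \frac{\frac{5}{3} + S}{33 + S}$)
$- \frac{1377}{-1485} + \frac{J{\left(-27 \right)}}{w} = - \frac{1377}{-1485} + \frac{\frac{1}{33 - 27} \left(\frac{5}{3} - 27\right)}{814} = \left(-1377\right) \left(- \frac{1}{1485}\right) + \frac{1}{6} \left(- \frac{76}{3}\right) \frac{1}{814} = \frac{51}{55} + \frac{1}{6} \left(- \frac{76}{3}\right) \frac{1}{814} = \frac{51}{55} - \frac{19}{3663} = \frac{16888}{18315}$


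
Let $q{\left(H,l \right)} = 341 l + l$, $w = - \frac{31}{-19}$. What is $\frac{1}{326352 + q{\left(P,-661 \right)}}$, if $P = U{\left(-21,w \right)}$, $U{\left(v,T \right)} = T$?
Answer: $\frac{1}{100290} \approx 9.9711 \cdot 10^{-6}$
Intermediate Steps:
$w = \frac{31}{19}$ ($w = \left(-31\right) \left(- \frac{1}{19}\right) = \frac{31}{19} \approx 1.6316$)
$P = \frac{31}{19} \approx 1.6316$
$q{\left(H,l \right)} = 342 l$
$\frac{1}{326352 + q{\left(P,-661 \right)}} = \frac{1}{326352 + 342 \left(-661\right)} = \frac{1}{326352 - 226062} = \frac{1}{100290}$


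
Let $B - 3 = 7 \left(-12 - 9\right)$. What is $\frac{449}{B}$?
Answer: $- \frac{449}{144} \approx -3.1181$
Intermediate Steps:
$B = -144$ ($B = 3 + 7 \left(-12 - 9\right) = 3 + 7 \left(-21\right) = 3 - 147 = -144$)
$\frac{449}{B} = \frac{449}{-144} = 449 \left(- \frac{1}{144}\right) = - \frac{449}{144}$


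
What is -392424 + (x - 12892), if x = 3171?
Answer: -402145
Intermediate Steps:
-392424 + (x - 12892) = -392424 + (3171 - 12892) = -392424 - 9721 = -402145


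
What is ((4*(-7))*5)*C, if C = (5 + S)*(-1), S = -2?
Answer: 420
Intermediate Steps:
C = -3 (C = (5 - 2)*(-1) = 3*(-1) = -3)
((4*(-7))*5)*C = ((4*(-7))*5)*(-3) = -28*5*(-3) = -140*(-3) = 420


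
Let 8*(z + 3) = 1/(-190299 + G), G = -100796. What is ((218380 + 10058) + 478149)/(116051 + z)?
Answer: 1645471542120/270247940479 ≈ 6.0887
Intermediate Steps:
z = -6986281/2328760 (z = -3 + 1/(8*(-190299 - 100796)) = -3 + (⅛)/(-291095) = -3 + (⅛)*(-1/291095) = -3 - 1/2328760 = -6986281/2328760 ≈ -3.0000)
((218380 + 10058) + 478149)/(116051 + z) = ((218380 + 10058) + 478149)/(116051 - 6986281/2328760) = (228438 + 478149)/(270247940479/2328760) = 706587*(2328760/270247940479) = 1645471542120/270247940479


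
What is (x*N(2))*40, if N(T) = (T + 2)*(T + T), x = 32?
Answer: 20480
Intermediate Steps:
N(T) = 2*T*(2 + T) (N(T) = (2 + T)*(2*T) = 2*T*(2 + T))
(x*N(2))*40 = (32*(2*2*(2 + 2)))*40 = (32*(2*2*4))*40 = (32*16)*40 = 512*40 = 20480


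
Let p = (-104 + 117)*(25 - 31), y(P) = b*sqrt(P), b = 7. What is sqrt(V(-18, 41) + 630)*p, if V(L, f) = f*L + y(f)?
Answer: -78*I*sqrt(108 - 7*sqrt(41)) ≈ -619.98*I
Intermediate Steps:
y(P) = 7*sqrt(P)
V(L, f) = 7*sqrt(f) + L*f (V(L, f) = f*L + 7*sqrt(f) = L*f + 7*sqrt(f) = 7*sqrt(f) + L*f)
p = -78 (p = 13*(-6) = -78)
sqrt(V(-18, 41) + 630)*p = sqrt((7*sqrt(41) - 18*41) + 630)*(-78) = sqrt((7*sqrt(41) - 738) + 630)*(-78) = sqrt((-738 + 7*sqrt(41)) + 630)*(-78) = sqrt(-108 + 7*sqrt(41))*(-78) = -78*sqrt(-108 + 7*sqrt(41))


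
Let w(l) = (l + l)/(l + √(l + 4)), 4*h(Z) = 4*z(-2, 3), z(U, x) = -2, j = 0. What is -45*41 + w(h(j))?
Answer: -1841 + 2*√2 ≈ -1838.2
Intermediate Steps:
h(Z) = -2 (h(Z) = (4*(-2))/4 = (¼)*(-8) = -2)
w(l) = 2*l/(l + √(4 + l)) (w(l) = (2*l)/(l + √(4 + l)) = 2*l/(l + √(4 + l)))
-45*41 + w(h(j)) = -45*41 + 2*(-2)/(-2 + √(4 - 2)) = -1845 + 2*(-2)/(-2 + √2) = -1845 - 4/(-2 + √2)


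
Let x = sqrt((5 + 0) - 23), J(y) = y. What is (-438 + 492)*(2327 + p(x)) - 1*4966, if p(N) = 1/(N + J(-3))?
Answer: 2*(60337*I + 60346*sqrt(2))/(I + sqrt(2)) ≈ 1.2069e+5 - 8.4853*I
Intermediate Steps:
x = 3*I*sqrt(2) (x = sqrt(5 - 23) = sqrt(-18) = 3*I*sqrt(2) ≈ 4.2426*I)
p(N) = 1/(-3 + N) (p(N) = 1/(N - 3) = 1/(-3 + N))
(-438 + 492)*(2327 + p(x)) - 1*4966 = (-438 + 492)*(2327 + 1/(-3 + 3*I*sqrt(2))) - 1*4966 = 54*(2327 + 1/(-3 + 3*I*sqrt(2))) - 4966 = (125658 + 54/(-3 + 3*I*sqrt(2))) - 4966 = 120692 + 54/(-3 + 3*I*sqrt(2))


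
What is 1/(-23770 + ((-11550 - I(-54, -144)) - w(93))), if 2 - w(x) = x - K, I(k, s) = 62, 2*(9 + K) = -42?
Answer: -1/35261 ≈ -2.8360e-5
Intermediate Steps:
K = -30 (K = -9 + (1/2)*(-42) = -9 - 21 = -30)
w(x) = -28 - x (w(x) = 2 - (x - 1*(-30)) = 2 - (x + 30) = 2 - (30 + x) = 2 + (-30 - x) = -28 - x)
1/(-23770 + ((-11550 - I(-54, -144)) - w(93))) = 1/(-23770 + ((-11550 - 1*62) - (-28 - 1*93))) = 1/(-23770 + ((-11550 - 62) - (-28 - 93))) = 1/(-23770 + (-11612 - 1*(-121))) = 1/(-23770 + (-11612 + 121)) = 1/(-23770 - 11491) = 1/(-35261) = -1/35261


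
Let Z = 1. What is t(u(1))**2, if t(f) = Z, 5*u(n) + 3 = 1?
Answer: 1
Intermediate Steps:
u(n) = -2/5 (u(n) = -3/5 + (1/5)*1 = -3/5 + 1/5 = -2/5)
t(f) = 1
t(u(1))**2 = 1**2 = 1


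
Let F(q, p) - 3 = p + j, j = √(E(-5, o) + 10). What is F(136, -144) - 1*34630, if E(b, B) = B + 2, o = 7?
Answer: -34771 + √19 ≈ -34767.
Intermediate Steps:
E(b, B) = 2 + B
j = √19 (j = √((2 + 7) + 10) = √(9 + 10) = √19 ≈ 4.3589)
F(q, p) = 3 + p + √19 (F(q, p) = 3 + (p + √19) = 3 + p + √19)
F(136, -144) - 1*34630 = (3 - 144 + √19) - 1*34630 = (-141 + √19) - 34630 = -34771 + √19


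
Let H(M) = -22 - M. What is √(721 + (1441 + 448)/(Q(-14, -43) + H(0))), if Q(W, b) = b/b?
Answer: 2*√69573/21 ≈ 25.121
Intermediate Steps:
Q(W, b) = 1
√(721 + (1441 + 448)/(Q(-14, -43) + H(0))) = √(721 + (1441 + 448)/(1 + (-22 - 1*0))) = √(721 + 1889/(1 + (-22 + 0))) = √(721 + 1889/(1 - 22)) = √(721 + 1889/(-21)) = √(721 + 1889*(-1/21)) = √(721 - 1889/21) = √(13252/21) = 2*√69573/21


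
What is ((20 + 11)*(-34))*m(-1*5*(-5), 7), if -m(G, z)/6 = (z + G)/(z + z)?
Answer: 101184/7 ≈ 14455.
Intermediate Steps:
m(G, z) = -3*(G + z)/z (m(G, z) = -6*(z + G)/(z + z) = -6*(G + z)/(2*z) = -6*(G + z)*1/(2*z) = -3*(G + z)/z)
((20 + 11)*(-34))*m(-1*5*(-5), 7) = ((20 + 11)*(-34))*(-3 - 3*-1*5*(-5)/7) = (31*(-34))*(-3 - 3*(-5*(-5))*⅐) = -1054*(-3 - 3*25*⅐) = -1054*(-3 - 75/7) = -1054*(-96/7) = 101184/7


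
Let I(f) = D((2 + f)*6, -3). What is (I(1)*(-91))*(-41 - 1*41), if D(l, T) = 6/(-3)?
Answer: -14924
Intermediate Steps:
D(l, T) = -2 (D(l, T) = 6*(-⅓) = -2)
I(f) = -2
(I(1)*(-91))*(-41 - 1*41) = (-2*(-91))*(-41 - 1*41) = 182*(-41 - 41) = 182*(-82) = -14924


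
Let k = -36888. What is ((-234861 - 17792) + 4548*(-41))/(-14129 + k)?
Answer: 439121/51017 ≈ 8.6073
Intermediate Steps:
((-234861 - 17792) + 4548*(-41))/(-14129 + k) = ((-234861 - 17792) + 4548*(-41))/(-14129 - 36888) = (-252653 - 186468)/(-51017) = -439121*(-1/51017) = 439121/51017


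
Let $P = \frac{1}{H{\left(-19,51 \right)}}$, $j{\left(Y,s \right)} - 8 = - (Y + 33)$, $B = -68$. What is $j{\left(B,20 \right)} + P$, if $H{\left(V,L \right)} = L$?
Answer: $\frac{2194}{51} \approx 43.02$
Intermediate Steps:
$j{\left(Y,s \right)} = -25 - Y$ ($j{\left(Y,s \right)} = 8 - \left(Y + 33\right) = 8 - \left(33 + Y\right) = -25 - Y$)
$P = \frac{1}{51} \approx 0.019608$
$j{\left(B,20 \right)} + P = \left(-25 - -68\right) + \frac{1}{51} = \left(-25 + 68\right) + \frac{1}{51} = 43 + \frac{1}{51} = \frac{2194}{51}$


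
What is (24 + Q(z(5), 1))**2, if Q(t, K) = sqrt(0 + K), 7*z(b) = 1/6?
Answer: 625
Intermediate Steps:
z(b) = 1/42 (z(b) = (1/7)/6 = (1/7)*(1/6) = 1/42)
Q(t, K) = sqrt(K)
(24 + Q(z(5), 1))**2 = (24 + sqrt(1))**2 = (24 + 1)**2 = 25**2 = 625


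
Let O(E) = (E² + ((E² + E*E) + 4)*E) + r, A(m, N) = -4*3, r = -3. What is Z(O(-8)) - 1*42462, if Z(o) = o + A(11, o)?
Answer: -43469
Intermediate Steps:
A(m, N) = -12
O(E) = -3 + E² + E*(4 + 2*E²) (O(E) = (E² + ((E² + E*E) + 4)*E) - 3 = (E² + ((E² + E²) + 4)*E) - 3 = (E² + (2*E² + 4)*E) - 3 = (E² + (4 + 2*E²)*E) - 3 = (E² + E*(4 + 2*E²)) - 3 = -3 + E² + E*(4 + 2*E²))
Z(o) = -12 + o (Z(o) = o - 12 = -12 + o)
Z(O(-8)) - 1*42462 = (-12 + (-3 + (-8)² + 2*(-8)³ + 4*(-8))) - 1*42462 = (-12 + (-3 + 64 + 2*(-512) - 32)) - 42462 = (-12 + (-3 + 64 - 1024 - 32)) - 42462 = (-12 - 995) - 42462 = -1007 - 42462 = -43469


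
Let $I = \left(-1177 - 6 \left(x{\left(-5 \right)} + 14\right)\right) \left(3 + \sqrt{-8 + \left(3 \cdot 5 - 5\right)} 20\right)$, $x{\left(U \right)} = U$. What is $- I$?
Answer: $3693 + 24620 \sqrt{2} \approx 38511.0$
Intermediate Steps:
$I = -3693 - 24620 \sqrt{2}$ ($I = \left(-1177 - 6 \left(-5 + 14\right)\right) \left(3 + \sqrt{-8 + \left(3 \cdot 5 - 5\right)} 20\right) = \left(-1177 - 54\right) \left(3 + \sqrt{-8 + \left(15 - 5\right)} 20\right) = \left(-1177 - 54\right) \left(3 + \sqrt{-8 + 10} \cdot 20\right) = - 1231 \left(3 + \sqrt{2} \cdot 20\right) = - 1231 \left(3 + 20 \sqrt{2}\right) = -3693 - 24620 \sqrt{2} \approx -38511.0$)
$- I = - (-3693 - 24620 \sqrt{2}) = 3693 + 24620 \sqrt{2}$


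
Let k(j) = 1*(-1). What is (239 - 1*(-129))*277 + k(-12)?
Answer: 101935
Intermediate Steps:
k(j) = -1
(239 - 1*(-129))*277 + k(-12) = (239 - 1*(-129))*277 - 1 = (239 + 129)*277 - 1 = 368*277 - 1 = 101936 - 1 = 101935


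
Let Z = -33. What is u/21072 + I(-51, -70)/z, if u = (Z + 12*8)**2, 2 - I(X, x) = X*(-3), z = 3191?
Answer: 3161069/22413584 ≈ 0.14103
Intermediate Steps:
I(X, x) = 2 + 3*X (I(X, x) = 2 - X*(-3) = 2 - (-3)*X = 2 + 3*X)
u = 3969 (u = (-33 + 12*8)**2 = (-33 + 96)**2 = 63**2 = 3969)
u/21072 + I(-51, -70)/z = 3969/21072 + (2 + 3*(-51))/3191 = 3969*(1/21072) + (2 - 153)*(1/3191) = 1323/7024 - 151*1/3191 = 1323/7024 - 151/3191 = 3161069/22413584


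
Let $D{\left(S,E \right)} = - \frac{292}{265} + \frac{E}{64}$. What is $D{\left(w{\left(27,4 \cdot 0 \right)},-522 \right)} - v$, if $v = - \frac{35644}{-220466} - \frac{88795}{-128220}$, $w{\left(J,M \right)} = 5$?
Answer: $- \frac{60601674785167}{5992847910240} \approx -10.112$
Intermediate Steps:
$D{\left(S,E \right)} = - \frac{292}{265} + \frac{E}{64}$ ($D{\left(S,E \right)} = \left(-292\right) \frac{1}{265} + E \frac{1}{64} = - \frac{292}{265} + \frac{E}{64}$)
$v = \frac{2414655215}{2826815052}$ ($v = \left(-35644\right) \left(- \frac{1}{220466}\right) - - \frac{17759}{25644} = \frac{17822}{110233} + \frac{17759}{25644} = \frac{2414655215}{2826815052} \approx 0.8542$)
$D{\left(w{\left(27,4 \cdot 0 \right)},-522 \right)} - v = \left(- \frac{292}{265} + \frac{1}{64} \left(-522\right)\right) - \frac{2414655215}{2826815052} = \left(- \frac{292}{265} - \frac{261}{32}\right) - \frac{2414655215}{2826815052} = - \frac{78509}{8480} - \frac{2414655215}{2826815052} = - \frac{60601674785167}{5992847910240}$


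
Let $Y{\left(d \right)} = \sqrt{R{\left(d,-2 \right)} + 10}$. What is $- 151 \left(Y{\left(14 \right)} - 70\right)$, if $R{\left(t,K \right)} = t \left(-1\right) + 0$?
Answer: $10570 - 302 i \approx 10570.0 - 302.0 i$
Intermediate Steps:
$R{\left(t,K \right)} = - t$ ($R{\left(t,K \right)} = - t + 0 = - t$)
$Y{\left(d \right)} = \sqrt{10 - d}$ ($Y{\left(d \right)} = \sqrt{- d + 10} = \sqrt{10 - d}$)
$- 151 \left(Y{\left(14 \right)} - 70\right) = - 151 \left(\sqrt{10 - 14} - 70\right) = - 151 \left(\sqrt{-4} - 70\right) = - 151 \left(2 i - 70\right) = - 151 \left(-70 + 2 i\right) = 10570 - 302 i$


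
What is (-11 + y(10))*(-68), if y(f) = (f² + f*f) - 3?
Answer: -12648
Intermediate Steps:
y(f) = -3 + 2*f² (y(f) = (f² + f²) - 3 = 2*f² - 3 = -3 + 2*f²)
(-11 + y(10))*(-68) = (-11 + (-3 + 2*10²))*(-68) = (-11 + (-3 + 2*100))*(-68) = (-11 + (-3 + 200))*(-68) = (-11 + 197)*(-68) = 186*(-68) = -12648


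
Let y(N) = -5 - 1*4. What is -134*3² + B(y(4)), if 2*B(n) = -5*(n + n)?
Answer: -1161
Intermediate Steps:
y(N) = -9 (y(N) = -5 - 4 = -9)
B(n) = -5*n (B(n) = (-5*(n + n))/2 = (-10*n)/2 = -5*n)
-134*3² + B(y(4)) = -134*3² - 5*(-9) = -134*9 + 45 = -1206 + 45 = -1161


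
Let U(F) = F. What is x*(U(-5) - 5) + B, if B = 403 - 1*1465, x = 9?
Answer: -1152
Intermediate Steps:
B = -1062 (B = 403 - 1465 = -1062)
x*(U(-5) - 5) + B = 9*(-5 - 5) - 1062 = 9*(-10) - 1062 = -90 - 1062 = -1152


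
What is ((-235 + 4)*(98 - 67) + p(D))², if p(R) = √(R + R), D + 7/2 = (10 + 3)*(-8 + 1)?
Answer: 51279732 - 42966*I*√21 ≈ 5.128e+7 - 1.969e+5*I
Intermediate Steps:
D = -189/2 (D = -7/2 + (10 + 3)*(-8 + 1) = -7/2 + 13*(-7) = -7/2 - 91 = -189/2 ≈ -94.500)
p(R) = √2*√R (p(R) = √(2*R) = √2*√R)
((-235 + 4)*(98 - 67) + p(D))² = ((-235 + 4)*(98 - 67) + √2*√(-189/2))² = (-231*31 + √2*(3*I*√42/2))² = (-7161 + 3*I*√21)²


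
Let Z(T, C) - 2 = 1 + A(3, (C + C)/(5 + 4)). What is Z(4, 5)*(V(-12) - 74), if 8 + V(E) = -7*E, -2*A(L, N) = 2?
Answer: 4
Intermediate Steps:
A(L, N) = -1 (A(L, N) = -1/2*2 = -1)
Z(T, C) = 2 (Z(T, C) = 2 + (1 - 1) = 2 + 0 = 2)
V(E) = -8 - 7*E
Z(4, 5)*(V(-12) - 74) = 2*((-8 - 7*(-12)) - 74) = 2*((-8 + 84) - 74) = 2*(76 - 74) = 2*2 = 4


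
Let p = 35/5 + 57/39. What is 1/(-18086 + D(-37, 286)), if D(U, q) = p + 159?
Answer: -13/232941 ≈ -5.5808e-5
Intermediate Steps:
p = 110/13 (p = 35*(1/5) + 57*(1/39) = 7 + 19/13 = 110/13 ≈ 8.4615)
D(U, q) = 2177/13 (D(U, q) = 110/13 + 159 = 2177/13)
1/(-18086 + D(-37, 286)) = 1/(-18086 + 2177/13) = 1/(-232941/13) = -13/232941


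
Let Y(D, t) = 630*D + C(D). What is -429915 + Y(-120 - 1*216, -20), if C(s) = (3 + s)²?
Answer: -530706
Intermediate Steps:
Y(D, t) = (3 + D)² + 630*D (Y(D, t) = 630*D + (3 + D)² = (3 + D)² + 630*D)
-429915 + Y(-120 - 1*216, -20) = -429915 + ((3 + (-120 - 1*216))² + 630*(-120 - 1*216)) = -429915 + ((3 + (-120 - 216))² + 630*(-120 - 216)) = -429915 + ((3 - 336)² + 630*(-336)) = -429915 + ((-333)² - 211680) = -429915 + (110889 - 211680) = -429915 - 100791 = -530706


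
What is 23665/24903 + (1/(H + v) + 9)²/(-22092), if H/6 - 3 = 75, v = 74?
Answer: 7285196259557/7696016346384 ≈ 0.94662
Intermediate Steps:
H = 468 (H = 18 + 6*75 = 18 + 450 = 468)
23665/24903 + (1/(H + v) + 9)²/(-22092) = 23665/24903 + (1/(468 + 74) + 9)²/(-22092) = 23665*(1/24903) + (1/542 + 9)²*(-1/22092) = 23665/24903 + (1/542 + 9)²*(-1/22092) = 23665/24903 + (4879/542)²*(-1/22092) = 23665/24903 + (23804641/293764)*(-1/22092) = 23665/24903 - 3400663/927119184 = 7285196259557/7696016346384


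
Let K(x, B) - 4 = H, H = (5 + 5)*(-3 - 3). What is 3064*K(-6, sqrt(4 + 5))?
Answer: -171584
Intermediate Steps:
H = -60 (H = 10*(-6) = -60)
K(x, B) = -56 (K(x, B) = 4 - 60 = -56)
3064*K(-6, sqrt(4 + 5)) = 3064*(-56) = -171584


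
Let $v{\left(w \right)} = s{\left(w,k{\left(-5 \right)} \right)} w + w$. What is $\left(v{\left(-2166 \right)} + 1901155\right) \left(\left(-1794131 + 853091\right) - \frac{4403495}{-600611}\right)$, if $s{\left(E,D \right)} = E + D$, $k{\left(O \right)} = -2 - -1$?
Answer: $- \frac{3726164471602092895}{600611} \approx -6.204 \cdot 10^{12}$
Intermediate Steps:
$k{\left(O \right)} = -1$ ($k{\left(O \right)} = -2 + 1 = -1$)
$s{\left(E,D \right)} = D + E$
$v{\left(w \right)} = w + w \left(-1 + w\right)$ ($v{\left(w \right)} = \left(-1 + w\right) w + w = w \left(-1 + w\right) + w = w + w \left(-1 + w\right)$)
$\left(v{\left(-2166 \right)} + 1901155\right) \left(\left(-1794131 + 853091\right) - \frac{4403495}{-600611}\right) = \left(\left(-2166\right)^{2} + 1901155\right) \left(\left(-1794131 + 853091\right) - \frac{4403495}{-600611}\right) = \left(4691556 + 1901155\right) \left(-941040 - - \frac{4403495}{600611}\right) = 6592711 \left(-941040 + \frac{4403495}{600611}\right) = 6592711 \left(- \frac{565194571945}{600611}\right) = - \frac{3726164471602092895}{600611}$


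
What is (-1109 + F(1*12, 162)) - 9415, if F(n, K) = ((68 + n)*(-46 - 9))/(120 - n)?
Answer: -285248/27 ≈ -10565.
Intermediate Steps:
F(n, K) = (-3740 - 55*n)/(120 - n) (F(n, K) = ((68 + n)*(-55))/(120 - n) = (-3740 - 55*n)/(120 - n))
(-1109 + F(1*12, 162)) - 9415 = (-1109 + 55*(68 + 1*12)/(-120 + 1*12)) - 9415 = (-1109 + 55*(68 + 12)/(-120 + 12)) - 9415 = (-1109 + 55*80/(-108)) - 9415 = (-1109 + 55*(-1/108)*80) - 9415 = (-1109 - 1100/27) - 9415 = -31043/27 - 9415 = -285248/27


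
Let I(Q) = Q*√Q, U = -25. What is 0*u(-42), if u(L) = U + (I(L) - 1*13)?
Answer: 0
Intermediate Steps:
I(Q) = Q^(3/2)
u(L) = -38 + L^(3/2) (u(L) = -25 + (L^(3/2) - 1*13) = -25 + (L^(3/2) - 13) = -25 + (-13 + L^(3/2)) = -38 + L^(3/2))
0*u(-42) = 0*(-38 + (-42)^(3/2)) = 0*(-38 - 42*I*√42) = 0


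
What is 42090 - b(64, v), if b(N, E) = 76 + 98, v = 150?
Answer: 41916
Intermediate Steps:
b(N, E) = 174
42090 - b(64, v) = 42090 - 1*174 = 42090 - 174 = 41916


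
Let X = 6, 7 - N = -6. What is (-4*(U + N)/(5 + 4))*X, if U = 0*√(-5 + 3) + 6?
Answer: -152/3 ≈ -50.667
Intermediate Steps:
N = 13 (N = 7 - 1*(-6) = 7 + 6 = 13)
U = 6 (U = 0*√(-2) + 6 = 0*(I*√2) + 6 = 0 + 6 = 6)
(-4*(U + N)/(5 + 4))*X = -4*(6 + 13)/(5 + 4)*6 = -76/9*6 = -152/3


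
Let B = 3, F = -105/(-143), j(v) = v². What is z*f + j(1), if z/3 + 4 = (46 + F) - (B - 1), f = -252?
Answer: -4403557/143 ≈ -30794.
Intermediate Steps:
F = 105/143 (F = -105*(-1/143) = 105/143 ≈ 0.73427)
z = 17475/143 (z = -12 + 3*((46 + 105/143) - (3 - 1)) = -12 + 3*(6683/143 - 1*2) = -12 + 3*(6683/143 - 2) = -12 + 3*(6397/143) = -12 + 19191/143 = 17475/143 ≈ 122.20)
z*f + j(1) = (17475/143)*(-252) + 1² = -4403700/143 + 1 = -4403557/143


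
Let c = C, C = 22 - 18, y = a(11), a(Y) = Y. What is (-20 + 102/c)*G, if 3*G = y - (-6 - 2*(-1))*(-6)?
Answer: -143/6 ≈ -23.833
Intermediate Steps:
y = 11
C = 4
c = 4
G = -13/3 (G = (11 - (-6 - 2*(-1))*(-6))/3 = (11 - (-6 + 2)*(-6))/3 = (11 - (-4)*(-6))/3 = (11 - 1*24)/3 = (11 - 24)/3 = (1/3)*(-13) = -13/3 ≈ -4.3333)
(-20 + 102/c)*G = (-20 + 102/4)*(-13/3) = (-20 + 102*(1/4))*(-13/3) = (-20 + 51/2)*(-13/3) = (11/2)*(-13/3) = -143/6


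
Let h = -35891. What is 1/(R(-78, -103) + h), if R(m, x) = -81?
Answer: -1/35972 ≈ -2.7799e-5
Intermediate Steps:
1/(R(-78, -103) + h) = 1/(-81 - 35891) = 1/(-35972) = -1/35972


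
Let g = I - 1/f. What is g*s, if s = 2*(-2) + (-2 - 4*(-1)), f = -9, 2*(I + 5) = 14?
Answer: -38/9 ≈ -4.2222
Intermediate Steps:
I = 2 (I = -5 + (1/2)*14 = -5 + 7 = 2)
s = -2 (s = -4 + (-2 + 4) = -4 + 2 = -2)
g = 19/9 (g = 2 - 1/(-9) = 2 - 1*(-1/9) = 2 + 1/9 = 19/9 ≈ 2.1111)
g*s = (19/9)*(-2) = -38/9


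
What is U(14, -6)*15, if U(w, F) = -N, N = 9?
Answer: -135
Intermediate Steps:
U(w, F) = -9 (U(w, F) = -1*9 = -9)
U(14, -6)*15 = -9*15 = -135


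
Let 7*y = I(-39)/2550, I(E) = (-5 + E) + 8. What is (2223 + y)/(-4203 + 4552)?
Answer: 6613419/1038275 ≈ 6.3696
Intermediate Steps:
I(E) = 3 + E
y = -6/2975 (y = ((3 - 39)/2550)/7 = (-36*1/2550)/7 = (⅐)*(-6/425) = -6/2975 ≈ -0.0020168)
(2223 + y)/(-4203 + 4552) = (2223 - 6/2975)/(-4203 + 4552) = (6613419/2975)/349 = (6613419/2975)*(1/349) = 6613419/1038275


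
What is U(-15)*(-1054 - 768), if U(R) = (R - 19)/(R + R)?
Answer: -30974/15 ≈ -2064.9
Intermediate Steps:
U(R) = (-19 + R)/(2*R) (U(R) = (-19 + R)/((2*R)) = (-19 + R)*(1/(2*R)) = (-19 + R)/(2*R))
U(-15)*(-1054 - 768) = ((1/2)*(-19 - 15)/(-15))*(-1054 - 768) = ((1/2)*(-1/15)*(-34))*(-1822) = (17/15)*(-1822) = -30974/15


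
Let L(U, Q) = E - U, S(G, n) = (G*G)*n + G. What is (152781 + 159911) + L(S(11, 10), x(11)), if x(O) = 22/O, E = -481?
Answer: 310990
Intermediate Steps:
S(G, n) = G + n*G**2 (S(G, n) = G**2*n + G = n*G**2 + G = G + n*G**2)
L(U, Q) = -481 - U
(152781 + 159911) + L(S(11, 10), x(11)) = (152781 + 159911) + (-481 - 11*(1 + 11*10)) = 312692 + (-481 - 11*(1 + 110)) = 312692 + (-481 - 11*111) = 312692 + (-481 - 1*1221) = 312692 + (-481 - 1221) = 312692 - 1702 = 310990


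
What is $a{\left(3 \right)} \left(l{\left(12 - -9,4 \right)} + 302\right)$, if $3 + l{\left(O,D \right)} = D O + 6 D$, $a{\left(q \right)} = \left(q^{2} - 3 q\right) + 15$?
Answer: $6105$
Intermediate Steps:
$a{\left(q \right)} = 15 + q^{2} - 3 q$
$l{\left(O,D \right)} = -3 + 6 D + D O$ ($l{\left(O,D \right)} = -3 + \left(D O + 6 D\right) = -3 + \left(6 D + D O\right) = -3 + 6 D + D O$)
$a{\left(3 \right)} \left(l{\left(12 - -9,4 \right)} + 302\right) = \left(15 + 3^{2} - 9\right) \left(\left(-3 + 6 \cdot 4 + 4 \left(12 - -9\right)\right) + 302\right) = \left(15 + 9 - 9\right) \left(\left(-3 + 24 + 4 \left(12 + 9\right)\right) + 302\right) = 15 \left(\left(-3 + 24 + 4 \cdot 21\right) + 302\right) = 15 \left(\left(-3 + 24 + 84\right) + 302\right) = 15 \left(105 + 302\right) = 15 \cdot 407 = 6105$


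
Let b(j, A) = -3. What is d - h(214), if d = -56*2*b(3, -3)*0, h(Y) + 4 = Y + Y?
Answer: -424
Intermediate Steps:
h(Y) = -4 + 2*Y (h(Y) = -4 + (Y + Y) = -4 + 2*Y)
d = 0 (d = -56*2*(-3)*0 = -(-336)*0 = -56*0 = 0)
d - h(214) = 0 - (-4 + 2*214) = 0 - (-4 + 428) = 0 - 1*424 = 0 - 424 = -424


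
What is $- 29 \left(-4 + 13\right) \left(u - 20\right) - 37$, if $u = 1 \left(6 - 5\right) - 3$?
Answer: $5705$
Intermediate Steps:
$u = -2$ ($u = 1 \cdot 1 - 3 = 1 - 3 = -2$)
$- 29 \left(-4 + 13\right) \left(u - 20\right) - 37 = - 29 \left(-4 + 13\right) \left(-2 - 20\right) - 37 = - 29 \cdot 9 \left(-22\right) - 37 = \left(-29\right) \left(-198\right) - 37 = 5742 - 37 = 5705$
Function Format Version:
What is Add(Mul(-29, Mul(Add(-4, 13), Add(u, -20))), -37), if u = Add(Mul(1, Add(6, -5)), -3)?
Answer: 5705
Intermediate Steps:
u = -2 (u = Add(Mul(1, 1), -3) = Add(1, -3) = -2)
Add(Mul(-29, Mul(Add(-4, 13), Add(u, -20))), -37) = Add(Mul(-29, Mul(Add(-4, 13), Add(-2, -20))), -37) = Add(Mul(-29, Mul(9, -22)), -37) = Add(Mul(-29, -198), -37) = Add(5742, -37) = 5705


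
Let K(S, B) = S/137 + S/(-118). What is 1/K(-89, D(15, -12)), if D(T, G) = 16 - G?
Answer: 16166/1691 ≈ 9.5600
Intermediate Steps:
K(S, B) = -19*S/16166 (K(S, B) = S*(1/137) + S*(-1/118) = S/137 - S/118 = -19*S/16166)
1/K(-89, D(15, -12)) = 1/(-19/16166*(-89)) = 1/(1691/16166) = 16166/1691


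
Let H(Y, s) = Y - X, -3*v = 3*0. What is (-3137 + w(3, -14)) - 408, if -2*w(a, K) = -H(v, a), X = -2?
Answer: -3544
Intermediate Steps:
v = 0 (v = -0 = -1/3*0 = 0)
H(Y, s) = 2 + Y (H(Y, s) = Y - 1*(-2) = Y + 2 = 2 + Y)
w(a, K) = 1 (w(a, K) = -(-1)*(2 + 0)/2 = -(-1)*2/2 = -1/2*(-2) = 1)
(-3137 + w(3, -14)) - 408 = (-3137 + 1) - 408 = -3136 - 408 = -3544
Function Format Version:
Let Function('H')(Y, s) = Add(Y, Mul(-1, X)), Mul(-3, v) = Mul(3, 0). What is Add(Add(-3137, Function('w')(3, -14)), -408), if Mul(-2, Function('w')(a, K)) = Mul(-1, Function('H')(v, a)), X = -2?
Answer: -3544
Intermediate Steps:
v = 0 (v = Mul(Rational(-1, 3), Mul(3, 0)) = Mul(Rational(-1, 3), 0) = 0)
Function('H')(Y, s) = Add(2, Y) (Function('H')(Y, s) = Add(Y, Mul(-1, -2)) = Add(Y, 2) = Add(2, Y))
Function('w')(a, K) = 1 (Function('w')(a, K) = Mul(Rational(-1, 2), Mul(-1, Add(2, 0))) = Mul(Rational(-1, 2), Mul(-1, 2)) = Mul(Rational(-1, 2), -2) = 1)
Add(Add(-3137, Function('w')(3, -14)), -408) = Add(Add(-3137, 1), -408) = Add(-3136, -408) = -3544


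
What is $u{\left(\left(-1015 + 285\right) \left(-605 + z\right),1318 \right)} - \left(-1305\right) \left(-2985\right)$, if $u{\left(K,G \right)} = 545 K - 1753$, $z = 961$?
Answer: $-145531778$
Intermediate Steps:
$u{\left(K,G \right)} = -1753 + 545 K$
$u{\left(\left(-1015 + 285\right) \left(-605 + z\right),1318 \right)} - \left(-1305\right) \left(-2985\right) = \left(-1753 + 545 \left(-1015 + 285\right) \left(-605 + 961\right)\right) - \left(-1305\right) \left(-2985\right) = \left(-1753 + 545 \left(\left(-730\right) 356\right)\right) - 3895425 = \left(-1753 + 545 \left(-259880\right)\right) - 3895425 = \left(-1753 - 141634600\right) - 3895425 = -141636353 - 3895425 = -145531778$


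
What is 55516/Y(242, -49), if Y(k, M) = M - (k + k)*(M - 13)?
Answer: 55516/29959 ≈ 1.8531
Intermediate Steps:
Y(k, M) = M - 2*k*(-13 + M)
55516/Y(242, -49) = 55516/(-49 + 26*242 - 2*(-49)*242) = 55516/(-49 + 6292 + 23716) = 55516/29959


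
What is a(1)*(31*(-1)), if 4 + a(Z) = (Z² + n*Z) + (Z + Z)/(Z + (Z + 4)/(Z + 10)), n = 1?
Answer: 155/8 ≈ 19.375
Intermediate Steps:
a(Z) = -4 + Z + Z² + 2*Z/(Z + (4 + Z)/(10 + Z)) (a(Z) = -4 + ((Z² + 1*Z) + (Z + Z)/(Z + (Z + 4)/(Z + 10))) = -4 + ((Z² + Z) + (2*Z)/(Z + (4 + Z)/(10 + Z))) = -4 + ((Z + Z²) + (2*Z)/(Z + (4 + Z)/(10 + Z))) = -4 + ((Z + Z²) + 2*Z/(Z + (4 + Z)/(10 + Z))) = -4 + (Z + Z² + 2*Z/(Z + (4 + Z)/(10 + Z))) = -4 + Z + Z² + 2*Z/(Z + (4 + Z)/(10 + Z)))
a(1)*(31*(-1)) = ((-16 + 1⁴ - 20*1 + 12*1³ + 13*1²)/(4 + 1² + 11*1))*(31*(-1)) = ((-16 + 1 - 20 + 12*1 + 13*1)/(4 + 1 + 11))*(-31) = ((-16 + 1 - 20 + 12 + 13)/16)*(-31) = ((1/16)*(-10))*(-31) = -5/8*(-31) = 155/8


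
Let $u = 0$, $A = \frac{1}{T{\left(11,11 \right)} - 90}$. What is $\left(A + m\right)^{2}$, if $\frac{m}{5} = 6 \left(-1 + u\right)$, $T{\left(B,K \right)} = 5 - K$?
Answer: $\frac{8300161}{9216} \approx 900.63$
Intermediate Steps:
$A = - \frac{1}{96}$ ($A = \frac{1}{\left(5 - 11\right) - 90} = \frac{1}{-6 - 90} = \frac{1}{-96} = - \frac{1}{96} \approx -0.010417$)
$m = -30$ ($m = 5 \cdot 6 \left(-1 + 0\right) = 5 \cdot 6 \left(-1\right) = 5 \left(-6\right) = -30$)
$\left(A + m\right)^{2} = \left(- \frac{1}{96} - 30\right)^{2} = \left(- \frac{2881}{96}\right)^{2} = \frac{8300161}{9216}$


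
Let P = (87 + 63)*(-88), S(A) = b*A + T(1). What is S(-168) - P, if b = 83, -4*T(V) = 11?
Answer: -2987/4 ≈ -746.75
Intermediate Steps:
T(V) = -11/4 (T(V) = -¼*11 = -11/4)
S(A) = -11/4 + 83*A (S(A) = 83*A - 11/4 = -11/4 + 83*A)
P = -13200 (P = 150*(-88) = -13200)
S(-168) - P = (-11/4 + 83*(-168)) - 1*(-13200) = (-11/4 - 13944) + 13200 = -55787/4 + 13200 = -2987/4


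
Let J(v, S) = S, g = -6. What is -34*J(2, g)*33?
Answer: 6732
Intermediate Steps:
-34*J(2, g)*33 = -34*(-6)*33 = 204*33 = 6732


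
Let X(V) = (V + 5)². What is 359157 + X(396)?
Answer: 519958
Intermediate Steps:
X(V) = (5 + V)²
359157 + X(396) = 359157 + (5 + 396)² = 359157 + 401² = 359157 + 160801 = 519958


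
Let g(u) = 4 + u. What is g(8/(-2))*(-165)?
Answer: 0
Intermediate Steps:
g(8/(-2))*(-165) = (4 + 8/(-2))*(-165) = (4 + 8*(-½))*(-165) = (4 - 4)*(-165) = 0*(-165) = 0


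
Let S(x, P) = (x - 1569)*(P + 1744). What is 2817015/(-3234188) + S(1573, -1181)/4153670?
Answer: -5846833651837/6716874834980 ≈ -0.87047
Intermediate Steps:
S(x, P) = (-1569 + x)*(1744 + P)
2817015/(-3234188) + S(1573, -1181)/4153670 = 2817015/(-3234188) + (-2736336 - 1569*(-1181) + 1744*1573 - 1181*1573)/4153670 = 2817015*(-1/3234188) + (-2736336 + 1852989 + 2743312 - 1857713)*(1/4153670) = -2817015/3234188 + 2252*(1/4153670) = -2817015/3234188 + 1126/2076835 = -5846833651837/6716874834980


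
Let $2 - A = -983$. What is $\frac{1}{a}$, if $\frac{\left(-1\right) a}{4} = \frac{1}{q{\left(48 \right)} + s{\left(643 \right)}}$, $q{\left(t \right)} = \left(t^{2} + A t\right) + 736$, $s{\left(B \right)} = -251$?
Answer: $- \frac{50069}{4} \approx -12517.0$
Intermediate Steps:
$A = 985$ ($A = 2 - -983 = 2 + 983 = 985$)
$q{\left(t \right)} = 736 + t^{2} + 985 t$ ($q{\left(t \right)} = \left(t^{2} + 985 t\right) + 736 = 736 + t^{2} + 985 t$)
$a = - \frac{4}{50069}$ ($a = - \frac{4}{\left(736 + 48^{2} + 985 \cdot 48\right) - 251} = - \frac{4}{\left(736 + 2304 + 47280\right) - 251} = - \frac{4}{50320 - 251} = - \frac{4}{50069} \approx -7.989 \cdot 10^{-5}$)
$\frac{1}{a} = \frac{1}{- \frac{4}{50069}} = - \frac{50069}{4}$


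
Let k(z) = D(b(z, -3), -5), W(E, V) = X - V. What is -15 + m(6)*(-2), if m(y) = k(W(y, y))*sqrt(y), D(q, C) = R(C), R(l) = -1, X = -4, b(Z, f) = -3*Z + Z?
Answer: -15 + 2*sqrt(6) ≈ -10.101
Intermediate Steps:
b(Z, f) = -2*Z
W(E, V) = -4 - V
D(q, C) = -1
k(z) = -1
m(y) = -sqrt(y)
-15 + m(6)*(-2) = -15 - sqrt(6)*(-2) = -15 + 2*sqrt(6)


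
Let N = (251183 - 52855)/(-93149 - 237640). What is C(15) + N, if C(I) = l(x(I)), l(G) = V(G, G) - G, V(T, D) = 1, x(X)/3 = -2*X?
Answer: 29903471/330789 ≈ 90.400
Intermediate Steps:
x(X) = -6*X (x(X) = 3*(-2*X) = -6*X)
N = -198328/330789 (N = 198328/(-330789) = 198328*(-1/330789) = -198328/330789 ≈ -0.59956)
l(G) = 1 - G
C(I) = 1 + 6*I (C(I) = 1 - (-6)*I = 1 + 6*I)
C(15) + N = (1 + 6*15) - 198328/330789 = (1 + 90) - 198328/330789 = 91 - 198328/330789 = 29903471/330789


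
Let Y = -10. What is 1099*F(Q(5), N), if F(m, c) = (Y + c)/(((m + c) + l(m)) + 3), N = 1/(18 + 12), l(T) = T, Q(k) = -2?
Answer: 328601/29 ≈ 11331.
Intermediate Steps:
N = 1/30 ≈ 0.033333
F(m, c) = (-10 + c)/(3 + c + 2*m) (F(m, c) = (-10 + c)/(((m + c) + m) + 3) = (-10 + c)/(((c + m) + m) + 3) = (-10 + c)/((c + 2*m) + 3) = (-10 + c)/(3 + c + 2*m))
1099*F(Q(5), N) = 1099*((-10 + 1/30)/(3 + 1/30 + 2*(-2))) = 1099*(-299/30/(3 + 1/30 - 4)) = 1099*(-299/30/(-29/30)) = 1099*(-30/29*(-299/30)) = 1099*(299/29) = 328601/29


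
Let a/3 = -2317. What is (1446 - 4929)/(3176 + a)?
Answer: 3483/3775 ≈ 0.92265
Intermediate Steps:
a = -6951 (a = 3*(-2317) = -6951)
(1446 - 4929)/(3176 + a) = (1446 - 4929)/(3176 - 6951) = -3483/(-3775) = -3483*(-1/3775) = 3483/3775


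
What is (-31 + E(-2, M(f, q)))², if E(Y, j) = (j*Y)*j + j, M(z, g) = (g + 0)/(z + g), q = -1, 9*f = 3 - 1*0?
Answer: 1156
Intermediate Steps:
f = ⅓ (f = (3 - 1*0)/9 = (3 + 0)/9 = (⅑)*3 = ⅓ ≈ 0.33333)
M(z, g) = g/(g + z)
E(Y, j) = j + Y*j² (E(Y, j) = (Y*j)*j + j = Y*j² + j = j + Y*j²)
(-31 + E(-2, M(f, q)))² = (-31 + (-1/(-1 + ⅓))*(1 - (-2)/(-1 + ⅓)))² = (-31 + (-1/(-⅔))*(1 - (-2)/(-⅔)))² = (-31 + (-1*(-3/2))*(1 - (-2)*(-3)/2))² = (-31 + 3*(1 - 2*3/2)/2)² = (-31 + 3*(1 - 3)/2)² = (-31 + (3/2)*(-2))² = (-31 - 3)² = (-34)² = 1156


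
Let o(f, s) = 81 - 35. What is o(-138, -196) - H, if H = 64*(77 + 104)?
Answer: -11538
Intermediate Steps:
o(f, s) = 46
H = 11584 (H = 64*181 = 11584)
o(-138, -196) - H = 46 - 1*11584 = 46 - 11584 = -11538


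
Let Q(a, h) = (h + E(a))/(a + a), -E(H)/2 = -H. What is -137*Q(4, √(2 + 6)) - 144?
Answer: -281 - 137*√2/4 ≈ -329.44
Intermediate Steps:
E(H) = 2*H (E(H) = -(-2)*H = 2*H)
Q(a, h) = (h + 2*a)/(2*a) (Q(a, h) = (h + 2*a)/(a + a) = (h + 2*a)/((2*a)) = (h + 2*a)*(1/(2*a)) = (h + 2*a)/(2*a))
-137*Q(4, √(2 + 6)) - 144 = -137*(4 + √(2 + 6)/2)/4 - 144 = -137*(4 + √8/2)/4 - 144 = -137*(4 + (2*√2)/2)/4 - 144 = -137*(4 + √2)/4 - 144 = -137*(1 + √2/4) - 144 = (-137 - 137*√2/4) - 144 = -281 - 137*√2/4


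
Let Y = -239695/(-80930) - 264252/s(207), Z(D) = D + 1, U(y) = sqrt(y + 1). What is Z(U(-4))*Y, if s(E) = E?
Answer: -1422419833/1116834 - 1422419833*I*sqrt(3)/1116834 ≈ -1273.6 - 2206.0*I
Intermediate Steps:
U(y) = sqrt(1 + y)
Z(D) = 1 + D
Y = -1422419833/1116834 (Y = -239695/(-80930) - 264252/207 = -239695*(-1/80930) - 264252*1/207 = 47939/16186 - 88084/69 = -1422419833/1116834 ≈ -1273.6)
Z(U(-4))*Y = (1 + sqrt(1 - 4))*(-1422419833/1116834) = (1 + sqrt(-3))*(-1422419833/1116834) = (1 + I*sqrt(3))*(-1422419833/1116834) = -1422419833/1116834 - 1422419833*I*sqrt(3)/1116834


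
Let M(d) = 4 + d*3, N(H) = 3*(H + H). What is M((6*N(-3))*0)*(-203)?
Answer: -812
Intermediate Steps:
N(H) = 6*H (N(H) = 3*(2*H) = 6*H)
M(d) = 4 + 3*d
M((6*N(-3))*0)*(-203) = (4 + 3*((6*(6*(-3)))*0))*(-203) = (4 + 3*((6*(-18))*0))*(-203) = (4 + 3*(-108*0))*(-203) = (4 + 3*0)*(-203) = (4 + 0)*(-203) = 4*(-203) = -812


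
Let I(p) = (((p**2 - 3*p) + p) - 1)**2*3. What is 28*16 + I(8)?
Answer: 7075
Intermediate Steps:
I(p) = 3*(-1 + p**2 - 2*p)**2 (I(p) = ((p**2 - 2*p) - 1)**2*3 = (-1 + p**2 - 2*p)**2*3 = 3*(-1 + p**2 - 2*p)**2)
28*16 + I(8) = 28*16 + 3*(1 - 1*8**2 + 2*8)**2 = 448 + 3*(1 - 1*64 + 16)**2 = 448 + 3*(1 - 64 + 16)**2 = 448 + 3*(-47)**2 = 448 + 3*2209 = 448 + 6627 = 7075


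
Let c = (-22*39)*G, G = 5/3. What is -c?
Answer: 1430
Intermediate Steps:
G = 5/3 (G = 5*(⅓) = 5/3 ≈ 1.6667)
c = -1430 (c = -22*39*(5/3) = -858*5/3 = -1430)
-c = -1*(-1430) = 1430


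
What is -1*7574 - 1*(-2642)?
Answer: -4932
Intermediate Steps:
-1*7574 - 1*(-2642) = -7574 + 2642 = -4932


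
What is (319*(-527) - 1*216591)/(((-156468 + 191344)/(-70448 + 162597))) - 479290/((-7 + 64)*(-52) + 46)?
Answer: -12928330460061/12721021 ≈ -1.0163e+6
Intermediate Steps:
(319*(-527) - 1*216591)/(((-156468 + 191344)/(-70448 + 162597))) - 479290/((-7 + 64)*(-52) + 46) = (-168113 - 216591)/((34876/92149)) - 479290/(57*(-52) + 46) = -384704/(34876*(1/92149)) - 479290/(-2964 + 46) = -384704/34876/92149 - 479290/(-2918) = -384704*92149/34876 - 479290*(-1/2918) = -8862522224/8719 + 239645/1459 = -12928330460061/12721021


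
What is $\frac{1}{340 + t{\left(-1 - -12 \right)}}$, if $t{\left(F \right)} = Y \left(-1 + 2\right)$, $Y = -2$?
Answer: $\frac{1}{338} \approx 0.0029586$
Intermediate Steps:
$t{\left(F \right)} = -2$ ($t{\left(F \right)} = - 2 \left(-1 + 2\right) = \left(-2\right) 1 = -2$)
$\frac{1}{340 + t{\left(-1 - -12 \right)}} = \frac{1}{340 - 2} = \frac{1}{338}$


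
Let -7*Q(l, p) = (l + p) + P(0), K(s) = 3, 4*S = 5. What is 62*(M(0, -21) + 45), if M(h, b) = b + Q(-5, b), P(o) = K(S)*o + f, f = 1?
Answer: 11966/7 ≈ 1709.4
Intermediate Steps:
S = 5/4 (S = (¼)*5 = 5/4 ≈ 1.2500)
P(o) = 1 + 3*o (P(o) = 3*o + 1 = 1 + 3*o)
Q(l, p) = -⅐ - l/7 - p/7 (Q(l, p) = -((l + p) + (1 + 3*0))/7 = -((l + p) + (1 + 0))/7 = -((l + p) + 1)/7 = -(1 + l + p)/7 = -⅐ - l/7 - p/7)
M(h, b) = 4/7 + 6*b/7 (M(h, b) = b + (-⅐ - ⅐*(-5) - b/7) = b + (-⅐ + 5/7 - b/7) = b + (4/7 - b/7) = 4/7 + 6*b/7)
62*(M(0, -21) + 45) = 62*((4/7 + (6/7)*(-21)) + 45) = 62*((4/7 - 18) + 45) = 62*(-122/7 + 45) = 62*(193/7) = 11966/7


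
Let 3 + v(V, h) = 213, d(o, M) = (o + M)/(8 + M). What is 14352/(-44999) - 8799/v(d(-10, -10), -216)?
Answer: -18998101/449990 ≈ -42.219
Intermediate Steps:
d(o, M) = (M + o)/(8 + M)
v(V, h) = 210 (v(V, h) = -3 + 213 = 210)
14352/(-44999) - 8799/v(d(-10, -10), -216) = 14352/(-44999) - 8799/210 = 14352*(-1/44999) - 8799*1/210 = -14352/44999 - 419/10 = -18998101/449990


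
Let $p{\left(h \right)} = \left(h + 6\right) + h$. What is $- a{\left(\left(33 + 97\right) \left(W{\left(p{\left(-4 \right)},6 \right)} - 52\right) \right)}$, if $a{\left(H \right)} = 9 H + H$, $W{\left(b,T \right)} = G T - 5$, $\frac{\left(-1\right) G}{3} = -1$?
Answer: $50700$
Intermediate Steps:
$G = 3$ ($G = \left(-3\right) \left(-1\right) = 3$)
$p{\left(h \right)} = 6 + 2 h$ ($p{\left(h \right)} = \left(6 + h\right) + h = 6 + 2 h$)
$W{\left(b,T \right)} = -5 + 3 T$ ($W{\left(b,T \right)} = 3 T - 5 = -5 + 3 T$)
$a{\left(H \right)} = 10 H$
$- a{\left(\left(33 + 97\right) \left(W{\left(p{\left(-4 \right)},6 \right)} - 52\right) \right)} = - 10 \left(33 + 97\right) \left(\left(-5 + 3 \cdot 6\right) - 52\right) = - 10 \cdot 130 \left(\left(-5 + 18\right) - 52\right) = - 10 \cdot 130 \left(13 - 52\right) = - 10 \cdot 130 \left(-39\right) = - 10 \left(-5070\right) = \left(-1\right) \left(-50700\right) = 50700$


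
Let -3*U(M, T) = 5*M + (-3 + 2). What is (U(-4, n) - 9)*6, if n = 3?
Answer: -12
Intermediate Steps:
U(M, T) = ⅓ - 5*M/3 (U(M, T) = -(5*M + (-3 + 2))/3 = -(5*M - 1)/3 = -(-1 + 5*M)/3 = ⅓ - 5*M/3)
(U(-4, n) - 9)*6 = ((⅓ - 5/3*(-4)) - 9)*6 = ((⅓ + 20/3) - 9)*6 = (7 - 9)*6 = -2*6 = -12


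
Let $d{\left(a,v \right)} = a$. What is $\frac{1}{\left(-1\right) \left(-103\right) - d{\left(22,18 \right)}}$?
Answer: $\frac{1}{81} \approx 0.012346$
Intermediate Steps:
$\frac{1}{\left(-1\right) \left(-103\right) - d{\left(22,18 \right)}} = \frac{1}{\left(-1\right) \left(-103\right) - 22} = \frac{1}{103 - 22} = \frac{1}{81}$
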